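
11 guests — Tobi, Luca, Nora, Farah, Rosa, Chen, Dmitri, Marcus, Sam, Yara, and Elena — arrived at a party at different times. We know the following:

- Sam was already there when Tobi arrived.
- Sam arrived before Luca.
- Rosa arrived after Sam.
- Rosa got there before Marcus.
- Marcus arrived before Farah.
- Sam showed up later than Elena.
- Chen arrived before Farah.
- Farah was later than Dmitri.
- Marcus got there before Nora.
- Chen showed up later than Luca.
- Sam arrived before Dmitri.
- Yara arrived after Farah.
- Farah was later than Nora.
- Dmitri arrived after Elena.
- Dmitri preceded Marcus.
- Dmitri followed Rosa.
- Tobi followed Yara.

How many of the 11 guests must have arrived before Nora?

5

Directly stated before Nora: Marcus.
Dmitri reaches Nora via Dmitri → Marcus → Nora.
Elena reaches Nora via Elena → Dmitri → Marcus → Nora.
Rosa reaches Nora via Rosa → Marcus → Nora.
Likewise Sam reaches Nora by chaining the stated constraints.
No chain forces Chen (or any of the others) ahead of Nora.
That's Dmitri, Elena, Marcus, Rosa, and Sam — 5 in all.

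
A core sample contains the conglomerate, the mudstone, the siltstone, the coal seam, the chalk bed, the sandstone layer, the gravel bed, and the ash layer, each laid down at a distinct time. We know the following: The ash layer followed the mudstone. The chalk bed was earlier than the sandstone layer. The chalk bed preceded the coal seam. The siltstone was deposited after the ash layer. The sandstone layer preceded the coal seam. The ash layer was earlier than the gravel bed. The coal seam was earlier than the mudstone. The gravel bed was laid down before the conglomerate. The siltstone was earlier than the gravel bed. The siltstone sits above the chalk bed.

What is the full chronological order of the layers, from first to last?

the chalk bed, the sandstone layer, the coal seam, the mudstone, the ash layer, the siltstone, the gravel bed, the conglomerate

The constraints fix every adjacent pair, so only one ordering works:
the chalk bed → the sandstone layer → the coal seam → the mudstone → the ash layer → the siltstone → the gravel bed → the conglomerate.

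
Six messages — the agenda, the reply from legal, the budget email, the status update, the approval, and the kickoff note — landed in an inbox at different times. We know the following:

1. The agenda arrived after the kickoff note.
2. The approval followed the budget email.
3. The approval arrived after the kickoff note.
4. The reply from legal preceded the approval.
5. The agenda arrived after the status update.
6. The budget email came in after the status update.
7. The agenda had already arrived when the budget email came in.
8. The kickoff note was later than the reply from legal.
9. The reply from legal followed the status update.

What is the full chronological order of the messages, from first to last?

the status update, the reply from legal, the kickoff note, the agenda, the budget email, the approval

The constraints fix every adjacent pair, so only one ordering works:
the status update → the reply from legal → the kickoff note → the agenda → the budget email → the approval.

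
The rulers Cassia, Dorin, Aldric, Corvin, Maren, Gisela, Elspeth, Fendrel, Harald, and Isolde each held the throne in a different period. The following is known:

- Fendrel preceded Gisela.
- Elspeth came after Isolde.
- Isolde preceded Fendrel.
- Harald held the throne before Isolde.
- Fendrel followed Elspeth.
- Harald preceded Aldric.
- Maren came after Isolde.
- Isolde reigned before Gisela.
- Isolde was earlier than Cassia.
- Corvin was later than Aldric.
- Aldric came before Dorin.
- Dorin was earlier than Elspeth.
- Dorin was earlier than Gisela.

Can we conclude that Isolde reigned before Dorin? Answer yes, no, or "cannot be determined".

No chain of stated constraints runs from Isolde to Dorin, and none runs from Dorin to Isolde either.
So the relative order of Isolde and Dorin is not fixed by the given facts.

cannot be determined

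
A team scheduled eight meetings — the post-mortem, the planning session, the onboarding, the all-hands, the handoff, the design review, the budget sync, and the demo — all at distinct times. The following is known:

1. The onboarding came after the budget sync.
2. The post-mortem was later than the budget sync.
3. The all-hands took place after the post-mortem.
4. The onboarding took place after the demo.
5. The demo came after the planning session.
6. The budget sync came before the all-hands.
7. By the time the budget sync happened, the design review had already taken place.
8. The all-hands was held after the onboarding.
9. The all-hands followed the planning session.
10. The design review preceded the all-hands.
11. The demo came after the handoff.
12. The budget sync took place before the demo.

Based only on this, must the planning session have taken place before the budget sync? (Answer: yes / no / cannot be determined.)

cannot be determined

No chain of stated constraints runs from the planning session to the budget sync, and none runs from the budget sync to the planning session either.
So the relative order of the planning session and the budget sync is not fixed by the given facts.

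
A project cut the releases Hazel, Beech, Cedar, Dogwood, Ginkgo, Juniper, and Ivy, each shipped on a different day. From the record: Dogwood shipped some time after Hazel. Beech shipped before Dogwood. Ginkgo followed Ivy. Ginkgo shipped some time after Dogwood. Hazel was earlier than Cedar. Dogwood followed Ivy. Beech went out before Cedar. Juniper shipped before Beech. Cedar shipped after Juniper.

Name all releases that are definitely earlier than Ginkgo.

Directly stated before Ginkgo: Dogwood and Ivy.
Beech reaches Ginkgo via Beech → Dogwood → Ginkgo.
Hazel reaches Ginkgo via Hazel → Dogwood → Ginkgo.
Juniper reaches Ginkgo via Juniper → Beech → Dogwood → Ginkgo.

Beech, Dogwood, Hazel, Ivy, Juniper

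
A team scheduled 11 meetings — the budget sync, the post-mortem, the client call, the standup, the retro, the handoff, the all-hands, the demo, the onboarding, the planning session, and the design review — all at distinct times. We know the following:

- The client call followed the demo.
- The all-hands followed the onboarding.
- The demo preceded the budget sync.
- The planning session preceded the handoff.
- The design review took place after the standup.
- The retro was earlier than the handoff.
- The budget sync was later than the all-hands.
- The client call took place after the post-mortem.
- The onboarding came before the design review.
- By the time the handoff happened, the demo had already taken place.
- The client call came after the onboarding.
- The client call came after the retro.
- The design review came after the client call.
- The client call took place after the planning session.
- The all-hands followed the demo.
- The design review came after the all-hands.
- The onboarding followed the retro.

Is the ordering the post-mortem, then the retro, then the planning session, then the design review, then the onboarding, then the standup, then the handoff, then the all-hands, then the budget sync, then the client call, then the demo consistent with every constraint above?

no

The constraints require the demo before the all-hands, but in the proposed sequence the all-hands appears ahead of the demo. That one violation is enough.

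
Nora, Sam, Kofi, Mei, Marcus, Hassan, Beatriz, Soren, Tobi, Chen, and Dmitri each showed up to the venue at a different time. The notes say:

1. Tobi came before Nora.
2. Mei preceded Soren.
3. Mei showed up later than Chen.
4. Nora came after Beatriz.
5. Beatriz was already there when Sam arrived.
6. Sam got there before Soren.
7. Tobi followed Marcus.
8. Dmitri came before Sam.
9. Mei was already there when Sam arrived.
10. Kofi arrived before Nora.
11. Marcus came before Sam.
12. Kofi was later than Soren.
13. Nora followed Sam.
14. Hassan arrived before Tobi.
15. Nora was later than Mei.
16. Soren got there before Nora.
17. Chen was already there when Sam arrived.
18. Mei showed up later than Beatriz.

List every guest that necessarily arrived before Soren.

Beatriz, Chen, Dmitri, Marcus, Mei, Sam

Directly stated before Soren: Mei and Sam.
Beatriz reaches Soren via Beatriz → Sam → Soren.
Chen reaches Soren via Chen → Sam → Soren.
Dmitri reaches Soren via Dmitri → Sam → Soren.
Likewise Marcus reaches Soren by chaining the stated constraints.
No chain forces Nora (or any of the others) ahead of Soren.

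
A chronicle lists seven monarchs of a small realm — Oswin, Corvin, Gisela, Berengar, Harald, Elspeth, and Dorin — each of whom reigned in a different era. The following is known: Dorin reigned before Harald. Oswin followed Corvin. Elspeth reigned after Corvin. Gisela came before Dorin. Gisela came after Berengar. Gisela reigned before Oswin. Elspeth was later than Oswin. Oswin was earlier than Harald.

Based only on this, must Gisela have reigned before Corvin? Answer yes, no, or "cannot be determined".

cannot be determined

No chain of stated constraints runs from Gisela to Corvin, and none runs from Corvin to Gisela either.
So the relative order of Gisela and Corvin is not fixed by the given facts.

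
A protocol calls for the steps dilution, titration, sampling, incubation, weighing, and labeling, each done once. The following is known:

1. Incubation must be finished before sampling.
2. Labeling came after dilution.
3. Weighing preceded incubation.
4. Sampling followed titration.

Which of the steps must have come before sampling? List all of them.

incubation, titration, weighing

Directly stated before sampling: incubation and titration.
Weighing reaches sampling via weighing → incubation → sampling.
No chain forces labeling (or any of the others) ahead of sampling.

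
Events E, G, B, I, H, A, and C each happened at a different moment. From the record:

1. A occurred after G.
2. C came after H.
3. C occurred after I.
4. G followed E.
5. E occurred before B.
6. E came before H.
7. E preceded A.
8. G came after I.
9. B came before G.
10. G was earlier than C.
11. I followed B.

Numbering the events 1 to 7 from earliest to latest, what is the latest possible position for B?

B must come before A, C, G, and I — 4 events forced after it.
Everything else can be placed before B in some valid order, so B can sit as late as position 7 − 4 = 3.

3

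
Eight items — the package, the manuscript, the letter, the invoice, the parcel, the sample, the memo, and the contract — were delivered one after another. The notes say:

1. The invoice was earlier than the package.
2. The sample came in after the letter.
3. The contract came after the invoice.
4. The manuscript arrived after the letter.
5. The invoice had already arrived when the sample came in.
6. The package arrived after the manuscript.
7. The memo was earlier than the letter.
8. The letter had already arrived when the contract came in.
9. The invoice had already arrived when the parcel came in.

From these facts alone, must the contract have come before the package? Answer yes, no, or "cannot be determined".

No chain of stated constraints runs from the contract to the package, and none runs from the package to the contract either.
So the relative order of the contract and the package is not fixed by the given facts.

cannot be determined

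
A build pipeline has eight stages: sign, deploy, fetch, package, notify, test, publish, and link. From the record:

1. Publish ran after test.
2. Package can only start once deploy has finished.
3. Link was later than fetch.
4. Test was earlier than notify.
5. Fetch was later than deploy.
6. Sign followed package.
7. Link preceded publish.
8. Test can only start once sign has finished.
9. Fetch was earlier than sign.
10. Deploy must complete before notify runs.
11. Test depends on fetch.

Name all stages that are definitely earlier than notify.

deploy, fetch, package, sign, test

Directly stated before notify: deploy and test.
Fetch reaches notify via fetch → test → notify.
Package reaches notify via package → sign → test → notify.
Sign reaches notify via sign → test → notify.
No chain forces publish (or any of the others) ahead of notify.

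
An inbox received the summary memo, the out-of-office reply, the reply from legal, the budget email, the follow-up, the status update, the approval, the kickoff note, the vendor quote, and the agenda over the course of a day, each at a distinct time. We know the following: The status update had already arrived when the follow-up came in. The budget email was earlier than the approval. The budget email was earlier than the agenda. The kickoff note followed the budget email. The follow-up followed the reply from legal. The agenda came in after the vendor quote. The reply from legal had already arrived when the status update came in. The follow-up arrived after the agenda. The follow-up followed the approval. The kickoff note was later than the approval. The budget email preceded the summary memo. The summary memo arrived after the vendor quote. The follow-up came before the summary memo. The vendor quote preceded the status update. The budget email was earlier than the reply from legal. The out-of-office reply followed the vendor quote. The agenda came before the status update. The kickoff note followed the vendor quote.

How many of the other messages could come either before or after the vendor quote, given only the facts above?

3

Forced after the vendor quote: the agenda, the follow-up, the kickoff note, the out-of-office reply, the status update, and the summary memo.
That leaves the approval, the budget email, and the reply from legal with no forced order relative to the vendor quote — 3.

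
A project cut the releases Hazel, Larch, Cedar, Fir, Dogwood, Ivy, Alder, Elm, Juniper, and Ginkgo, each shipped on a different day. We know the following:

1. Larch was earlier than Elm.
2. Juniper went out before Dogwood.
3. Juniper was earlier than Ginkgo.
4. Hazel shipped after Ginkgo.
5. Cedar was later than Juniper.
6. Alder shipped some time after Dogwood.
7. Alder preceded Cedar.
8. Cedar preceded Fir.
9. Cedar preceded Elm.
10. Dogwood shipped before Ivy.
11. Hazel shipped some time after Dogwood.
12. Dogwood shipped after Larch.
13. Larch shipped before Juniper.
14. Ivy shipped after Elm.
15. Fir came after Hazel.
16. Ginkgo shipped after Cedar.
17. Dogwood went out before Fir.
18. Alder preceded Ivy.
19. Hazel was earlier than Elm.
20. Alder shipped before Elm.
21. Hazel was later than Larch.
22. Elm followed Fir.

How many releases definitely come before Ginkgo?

5

Directly stated before Ginkgo: Cedar and Juniper.
Alder reaches Ginkgo via Alder → Cedar → Ginkgo.
Dogwood reaches Ginkgo via Dogwood → Alder → Cedar → Ginkgo.
Larch reaches Ginkgo via Larch → Juniper → Ginkgo.
No chain forces Hazel (or any of the others) ahead of Ginkgo.
That's Alder, Cedar, Dogwood, Juniper, and Larch — 5 in all.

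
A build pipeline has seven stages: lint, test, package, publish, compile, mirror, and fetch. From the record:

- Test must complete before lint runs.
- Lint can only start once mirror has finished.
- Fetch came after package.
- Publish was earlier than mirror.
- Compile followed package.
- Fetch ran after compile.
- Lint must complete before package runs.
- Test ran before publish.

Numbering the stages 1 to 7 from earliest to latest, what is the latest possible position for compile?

Compile must come before fetch — 1 stage forced after it.
Everything else can be placed before compile in some valid order, so compile can sit as late as position 7 − 1 = 6.

6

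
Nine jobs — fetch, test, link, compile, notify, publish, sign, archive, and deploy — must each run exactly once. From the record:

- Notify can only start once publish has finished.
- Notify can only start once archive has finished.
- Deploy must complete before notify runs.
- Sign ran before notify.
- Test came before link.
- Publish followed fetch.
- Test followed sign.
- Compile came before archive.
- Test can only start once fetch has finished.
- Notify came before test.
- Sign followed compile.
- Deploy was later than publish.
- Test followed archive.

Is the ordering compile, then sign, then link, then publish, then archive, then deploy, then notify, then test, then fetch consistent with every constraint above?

no

The constraints require fetch before publish, but in the proposed sequence publish appears ahead of fetch. That one violation is enough.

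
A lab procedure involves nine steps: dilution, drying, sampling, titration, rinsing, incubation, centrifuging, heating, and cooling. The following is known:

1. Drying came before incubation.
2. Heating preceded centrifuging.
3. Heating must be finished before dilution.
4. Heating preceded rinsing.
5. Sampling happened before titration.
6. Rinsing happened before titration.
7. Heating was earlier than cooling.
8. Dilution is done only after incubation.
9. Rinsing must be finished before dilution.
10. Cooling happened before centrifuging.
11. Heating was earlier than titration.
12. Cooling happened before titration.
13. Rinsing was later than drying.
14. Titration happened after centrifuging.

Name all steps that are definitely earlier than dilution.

Directly stated before dilution: heating, incubation, and rinsing.
Drying reaches dilution via drying → rinsing → dilution.

drying, heating, incubation, rinsing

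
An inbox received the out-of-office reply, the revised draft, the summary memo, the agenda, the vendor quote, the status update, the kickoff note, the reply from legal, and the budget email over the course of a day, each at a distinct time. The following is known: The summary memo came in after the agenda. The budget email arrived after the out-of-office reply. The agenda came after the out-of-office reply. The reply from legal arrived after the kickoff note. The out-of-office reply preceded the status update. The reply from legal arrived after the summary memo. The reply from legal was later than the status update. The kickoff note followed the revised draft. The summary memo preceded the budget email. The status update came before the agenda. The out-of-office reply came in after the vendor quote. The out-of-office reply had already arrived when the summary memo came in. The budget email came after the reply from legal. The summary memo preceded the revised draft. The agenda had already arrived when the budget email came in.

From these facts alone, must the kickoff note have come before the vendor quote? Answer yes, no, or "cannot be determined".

Tracing the constraints gives the vendor quote → the out-of-office reply → the summary memo → the revised draft → the kickoff note, so the vendor quote must come before the kickoff note.
That means the kickoff note cannot be before the vendor quote.

no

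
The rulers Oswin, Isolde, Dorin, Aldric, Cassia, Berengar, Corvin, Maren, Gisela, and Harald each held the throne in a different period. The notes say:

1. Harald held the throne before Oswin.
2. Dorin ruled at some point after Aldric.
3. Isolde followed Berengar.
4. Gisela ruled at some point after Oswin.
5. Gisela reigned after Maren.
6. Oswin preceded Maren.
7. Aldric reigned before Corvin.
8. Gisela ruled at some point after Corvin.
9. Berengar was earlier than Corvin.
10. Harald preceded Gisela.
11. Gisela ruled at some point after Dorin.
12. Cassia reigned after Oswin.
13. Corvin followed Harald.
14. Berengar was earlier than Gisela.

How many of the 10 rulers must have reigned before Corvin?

Directly stated before Corvin: Aldric, Berengar, and Harald.
That's Aldric, Berengar, and Harald — 3 in all.

3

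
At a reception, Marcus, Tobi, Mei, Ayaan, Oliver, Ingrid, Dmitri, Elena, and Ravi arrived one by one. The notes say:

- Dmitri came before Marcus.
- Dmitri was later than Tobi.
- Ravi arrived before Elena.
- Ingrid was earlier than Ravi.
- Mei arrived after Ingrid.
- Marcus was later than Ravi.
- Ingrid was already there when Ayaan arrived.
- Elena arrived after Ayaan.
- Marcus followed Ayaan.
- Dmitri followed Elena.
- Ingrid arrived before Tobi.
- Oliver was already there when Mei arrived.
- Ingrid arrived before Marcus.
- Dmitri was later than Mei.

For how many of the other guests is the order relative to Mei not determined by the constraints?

4

Forced before Mei: Ingrid and Oliver; forced after Mei: Dmitri and Marcus.
That leaves Ayaan, Elena, Ravi, and Tobi with no forced order relative to Mei — 4.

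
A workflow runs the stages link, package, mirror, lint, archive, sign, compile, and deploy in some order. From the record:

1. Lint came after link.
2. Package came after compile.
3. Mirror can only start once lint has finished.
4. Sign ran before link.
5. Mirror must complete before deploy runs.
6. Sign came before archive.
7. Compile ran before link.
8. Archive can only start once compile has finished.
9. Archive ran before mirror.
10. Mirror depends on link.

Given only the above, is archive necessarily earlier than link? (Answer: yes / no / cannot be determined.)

cannot be determined

No chain of stated constraints runs from archive to link, and none runs from link to archive either.
So the relative order of archive and link is not fixed by the given facts.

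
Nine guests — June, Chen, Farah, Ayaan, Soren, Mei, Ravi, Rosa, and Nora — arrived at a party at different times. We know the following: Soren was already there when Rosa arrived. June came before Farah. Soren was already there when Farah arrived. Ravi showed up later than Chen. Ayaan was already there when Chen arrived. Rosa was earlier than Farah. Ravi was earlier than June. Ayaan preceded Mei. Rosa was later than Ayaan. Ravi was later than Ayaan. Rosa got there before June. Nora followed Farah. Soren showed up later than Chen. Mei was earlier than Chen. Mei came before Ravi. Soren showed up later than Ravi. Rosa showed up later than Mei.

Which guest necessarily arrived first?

Ayaan

Ayaan has a chain of constraints placing them before every other guest, so Ayaan must be first.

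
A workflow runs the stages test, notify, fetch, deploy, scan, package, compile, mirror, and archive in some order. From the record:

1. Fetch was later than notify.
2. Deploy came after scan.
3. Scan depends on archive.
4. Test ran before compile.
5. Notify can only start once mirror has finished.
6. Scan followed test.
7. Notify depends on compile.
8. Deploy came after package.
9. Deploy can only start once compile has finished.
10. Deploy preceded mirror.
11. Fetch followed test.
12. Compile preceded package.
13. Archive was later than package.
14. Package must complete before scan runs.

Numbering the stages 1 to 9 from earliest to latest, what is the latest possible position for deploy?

6

Deploy must come before fetch, mirror, and notify — 3 stages forced after it.
Everything else can be placed before deploy in some valid order, so deploy can sit as late as position 9 − 3 = 6.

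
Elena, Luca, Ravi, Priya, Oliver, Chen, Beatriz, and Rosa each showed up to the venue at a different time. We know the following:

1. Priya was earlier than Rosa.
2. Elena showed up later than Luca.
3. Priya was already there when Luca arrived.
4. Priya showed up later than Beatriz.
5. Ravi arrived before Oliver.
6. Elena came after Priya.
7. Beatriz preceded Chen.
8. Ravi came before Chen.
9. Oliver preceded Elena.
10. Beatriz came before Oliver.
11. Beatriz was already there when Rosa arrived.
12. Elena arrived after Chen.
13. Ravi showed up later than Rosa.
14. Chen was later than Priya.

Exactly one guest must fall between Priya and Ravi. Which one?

Rosa

Tracing the constraints gives Priya → Rosa → Ravi, so Rosa sits after Priya and before Ravi.
No other guest is forced both after Priya and before Ravi.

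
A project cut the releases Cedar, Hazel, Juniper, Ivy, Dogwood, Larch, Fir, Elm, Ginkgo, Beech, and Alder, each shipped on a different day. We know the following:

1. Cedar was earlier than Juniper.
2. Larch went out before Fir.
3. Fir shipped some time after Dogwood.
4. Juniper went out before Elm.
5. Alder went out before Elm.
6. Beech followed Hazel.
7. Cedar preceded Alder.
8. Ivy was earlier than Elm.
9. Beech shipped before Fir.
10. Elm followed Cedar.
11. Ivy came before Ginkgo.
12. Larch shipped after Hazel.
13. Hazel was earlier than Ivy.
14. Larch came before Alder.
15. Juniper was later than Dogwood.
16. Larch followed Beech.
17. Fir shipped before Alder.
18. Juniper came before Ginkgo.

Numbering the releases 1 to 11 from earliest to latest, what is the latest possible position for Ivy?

Ivy must come before Elm and Ginkgo — 2 releases forced after it.
Everything else can be placed before Ivy in some valid order, so Ivy can sit as late as position 11 − 2 = 9.

9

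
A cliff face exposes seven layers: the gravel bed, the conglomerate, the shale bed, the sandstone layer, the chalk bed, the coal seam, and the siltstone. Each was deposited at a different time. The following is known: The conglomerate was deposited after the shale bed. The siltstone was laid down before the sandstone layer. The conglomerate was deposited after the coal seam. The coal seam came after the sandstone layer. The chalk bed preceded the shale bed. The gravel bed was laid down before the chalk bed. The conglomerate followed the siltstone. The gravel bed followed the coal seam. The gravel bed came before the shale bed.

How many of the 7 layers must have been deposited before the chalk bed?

4

Directly stated before the chalk bed: the gravel bed.
The coal seam reaches the chalk bed via the coal seam → the gravel bed → the chalk bed.
The sandstone layer reaches the chalk bed via the sandstone layer → the coal seam → the gravel bed → the chalk bed.
The siltstone reaches the chalk bed via the siltstone → the sandstone layer → the coal seam → the gravel bed → the chalk bed.
No chain forces the shale bed (or any of the others) ahead of the chalk bed.
That's the coal seam, the gravel bed, the sandstone layer, and the siltstone — 4 in all.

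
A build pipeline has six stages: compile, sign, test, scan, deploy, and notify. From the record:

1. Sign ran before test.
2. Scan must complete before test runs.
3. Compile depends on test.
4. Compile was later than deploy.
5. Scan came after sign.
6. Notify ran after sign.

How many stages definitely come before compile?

4

Directly stated before compile: deploy and test.
Scan reaches compile via scan → test → compile.
Sign reaches compile via sign → test → compile.
No chain forces notify ahead of compile.
That's deploy, scan, sign, and test — 4 in all.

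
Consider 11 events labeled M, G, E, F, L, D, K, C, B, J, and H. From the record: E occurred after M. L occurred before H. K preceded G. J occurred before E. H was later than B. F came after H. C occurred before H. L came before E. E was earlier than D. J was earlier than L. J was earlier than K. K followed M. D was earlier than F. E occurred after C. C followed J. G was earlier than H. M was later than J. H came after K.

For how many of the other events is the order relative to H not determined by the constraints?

2

Forced before H: B, C, G, J, K, L, and M; forced after H: F.
That leaves D and E with no forced order relative to H — 2.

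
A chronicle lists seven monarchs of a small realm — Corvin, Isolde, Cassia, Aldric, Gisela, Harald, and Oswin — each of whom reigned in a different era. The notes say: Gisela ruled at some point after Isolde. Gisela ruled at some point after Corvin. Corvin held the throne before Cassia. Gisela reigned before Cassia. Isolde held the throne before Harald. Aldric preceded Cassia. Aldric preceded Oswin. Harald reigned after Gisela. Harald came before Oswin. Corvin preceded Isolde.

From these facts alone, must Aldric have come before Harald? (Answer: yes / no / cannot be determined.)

No chain of stated constraints runs from Aldric to Harald, and none runs from Harald to Aldric either.
So the relative order of Aldric and Harald is not fixed by the given facts.

cannot be determined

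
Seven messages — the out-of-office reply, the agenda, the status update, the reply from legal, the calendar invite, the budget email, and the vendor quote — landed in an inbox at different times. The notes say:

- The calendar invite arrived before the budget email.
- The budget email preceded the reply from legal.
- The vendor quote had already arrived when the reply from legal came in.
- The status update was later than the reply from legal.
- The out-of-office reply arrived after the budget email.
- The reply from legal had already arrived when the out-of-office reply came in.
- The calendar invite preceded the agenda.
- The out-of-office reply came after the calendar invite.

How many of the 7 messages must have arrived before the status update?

4

Directly stated before the status update: the reply from legal.
The budget email reaches the status update via the budget email → the reply from legal → the status update.
The calendar invite reaches the status update via the calendar invite → the budget email → the reply from legal → the status update.
The vendor quote reaches the status update via the vendor quote → the reply from legal → the status update.
That's the budget email, the calendar invite, the reply from legal, and the vendor quote — 4 in all.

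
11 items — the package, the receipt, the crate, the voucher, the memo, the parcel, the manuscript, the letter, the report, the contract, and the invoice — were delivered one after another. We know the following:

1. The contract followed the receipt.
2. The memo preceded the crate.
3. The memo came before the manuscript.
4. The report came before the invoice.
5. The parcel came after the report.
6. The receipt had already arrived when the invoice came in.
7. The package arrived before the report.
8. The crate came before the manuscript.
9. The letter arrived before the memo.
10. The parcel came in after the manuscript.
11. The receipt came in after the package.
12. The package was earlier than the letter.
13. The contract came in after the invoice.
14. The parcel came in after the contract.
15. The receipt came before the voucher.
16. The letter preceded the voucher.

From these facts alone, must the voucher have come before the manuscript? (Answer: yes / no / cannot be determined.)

cannot be determined

No chain of stated constraints runs from the voucher to the manuscript, and none runs from the manuscript to the voucher either.
So the relative order of the voucher and the manuscript is not fixed by the given facts.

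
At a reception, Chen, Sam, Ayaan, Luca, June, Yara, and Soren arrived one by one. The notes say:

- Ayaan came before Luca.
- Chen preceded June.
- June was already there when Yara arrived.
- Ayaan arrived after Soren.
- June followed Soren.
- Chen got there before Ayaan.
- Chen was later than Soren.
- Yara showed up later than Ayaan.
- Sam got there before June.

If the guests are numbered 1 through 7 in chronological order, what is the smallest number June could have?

Chen, Sam, and Soren must all come before June — 3 forced predecessors.
Nothing else is forced ahead of June, so their earliest slot is position 3 + 1 = 4.

4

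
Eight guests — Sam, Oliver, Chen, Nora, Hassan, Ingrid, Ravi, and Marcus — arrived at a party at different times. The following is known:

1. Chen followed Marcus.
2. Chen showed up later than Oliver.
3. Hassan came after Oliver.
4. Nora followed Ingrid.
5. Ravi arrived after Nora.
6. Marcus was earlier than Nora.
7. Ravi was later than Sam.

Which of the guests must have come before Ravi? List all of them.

Ingrid, Marcus, Nora, Sam

Directly stated before Ravi: Nora and Sam.
Ingrid reaches Ravi via Ingrid → Nora → Ravi.
Marcus reaches Ravi via Marcus → Nora → Ravi.
No chain forces Chen (or any of the others) ahead of Ravi.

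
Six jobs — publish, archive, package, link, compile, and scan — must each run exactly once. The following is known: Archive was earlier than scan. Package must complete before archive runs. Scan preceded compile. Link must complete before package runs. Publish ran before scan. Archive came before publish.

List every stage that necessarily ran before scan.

Directly stated before scan: archive and publish.
Link reaches scan via link → package → archive → scan.
Package reaches scan via package → archive → scan.
No chain forces compile ahead of scan.

archive, link, package, publish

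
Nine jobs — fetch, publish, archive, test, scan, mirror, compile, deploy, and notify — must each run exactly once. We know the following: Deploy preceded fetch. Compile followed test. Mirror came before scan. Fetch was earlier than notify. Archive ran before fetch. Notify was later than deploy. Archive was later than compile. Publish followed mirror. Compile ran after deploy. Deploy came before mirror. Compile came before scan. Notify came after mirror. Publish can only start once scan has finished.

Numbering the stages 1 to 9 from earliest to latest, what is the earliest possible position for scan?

Compile, deploy, mirror, and test must all come before scan — 4 forced predecessors.
Nothing else is forced ahead of scan, so its earliest slot is position 4 + 1 = 5.

5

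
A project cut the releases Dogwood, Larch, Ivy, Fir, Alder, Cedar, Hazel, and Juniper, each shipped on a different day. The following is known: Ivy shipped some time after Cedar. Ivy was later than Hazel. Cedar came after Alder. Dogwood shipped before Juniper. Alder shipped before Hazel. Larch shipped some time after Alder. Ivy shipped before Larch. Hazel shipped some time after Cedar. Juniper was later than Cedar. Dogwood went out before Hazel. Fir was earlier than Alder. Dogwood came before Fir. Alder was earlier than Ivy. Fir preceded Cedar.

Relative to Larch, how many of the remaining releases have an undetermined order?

Forced before Larch: Alder, Cedar, Dogwood, Fir, Hazel, and Ivy.
That leaves Juniper with no forced order relative to Larch — 1.

1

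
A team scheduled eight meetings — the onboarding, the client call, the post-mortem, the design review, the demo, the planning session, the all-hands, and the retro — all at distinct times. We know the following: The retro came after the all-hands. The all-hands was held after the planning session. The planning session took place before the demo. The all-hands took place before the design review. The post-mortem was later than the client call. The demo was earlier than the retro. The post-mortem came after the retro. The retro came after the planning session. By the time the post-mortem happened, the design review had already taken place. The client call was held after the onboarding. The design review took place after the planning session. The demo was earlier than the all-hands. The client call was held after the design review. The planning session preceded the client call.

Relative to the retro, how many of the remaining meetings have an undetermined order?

Forced before the retro: the all-hands, the demo, and the planning session; forced after the retro: the post-mortem.
That leaves the client call, the design review, and the onboarding with no forced order relative to the retro — 3.

3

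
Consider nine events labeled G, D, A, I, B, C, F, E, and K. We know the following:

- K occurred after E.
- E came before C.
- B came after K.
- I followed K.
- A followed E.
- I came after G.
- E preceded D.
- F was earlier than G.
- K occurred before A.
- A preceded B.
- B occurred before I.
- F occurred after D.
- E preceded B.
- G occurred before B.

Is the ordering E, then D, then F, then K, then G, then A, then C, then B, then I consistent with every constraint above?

Check each stated constraint against the proposed order — e.g. E is ahead of C; E is ahead of B. Every pair is in the required order; nothing is violated.

yes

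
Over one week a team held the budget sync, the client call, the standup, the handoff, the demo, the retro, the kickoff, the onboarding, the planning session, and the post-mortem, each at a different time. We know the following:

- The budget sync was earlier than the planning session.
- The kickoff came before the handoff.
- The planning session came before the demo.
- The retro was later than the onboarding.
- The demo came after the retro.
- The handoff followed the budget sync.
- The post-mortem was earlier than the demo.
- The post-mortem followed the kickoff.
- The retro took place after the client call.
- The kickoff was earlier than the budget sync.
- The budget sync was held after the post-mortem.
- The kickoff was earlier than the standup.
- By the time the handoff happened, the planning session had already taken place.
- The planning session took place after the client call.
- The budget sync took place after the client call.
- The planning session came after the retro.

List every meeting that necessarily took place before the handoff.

the budget sync, the client call, the kickoff, the onboarding, the planning session, the post-mortem, the retro

Directly stated before the handoff: the budget sync, the kickoff, and the planning session.
The client call reaches the handoff via the client call → the budget sync → the handoff.
The onboarding reaches the handoff via the onboarding → the retro → the planning session → the handoff.
The post-mortem reaches the handoff via the post-mortem → the budget sync → the handoff.
Likewise the retro reaches the handoff by chaining the stated constraints.
No chain forces the standup (or any of the others) ahead of the handoff.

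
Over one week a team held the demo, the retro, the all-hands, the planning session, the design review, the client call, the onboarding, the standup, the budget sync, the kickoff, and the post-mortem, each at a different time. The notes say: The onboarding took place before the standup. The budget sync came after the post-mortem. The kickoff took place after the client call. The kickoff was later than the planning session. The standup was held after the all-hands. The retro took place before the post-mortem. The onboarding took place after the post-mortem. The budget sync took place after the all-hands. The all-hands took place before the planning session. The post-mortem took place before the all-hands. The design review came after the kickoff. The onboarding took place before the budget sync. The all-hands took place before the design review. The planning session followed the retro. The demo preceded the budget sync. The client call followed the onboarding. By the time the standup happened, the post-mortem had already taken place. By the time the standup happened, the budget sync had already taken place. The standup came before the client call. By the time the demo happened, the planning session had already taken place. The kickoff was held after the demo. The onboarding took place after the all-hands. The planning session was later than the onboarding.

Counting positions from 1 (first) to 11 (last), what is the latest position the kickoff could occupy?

The kickoff must come before the design review — 1 meeting forced after it.
Everything else can be placed before the kickoff in some valid order, so the kickoff can sit as late as position 11 − 1 = 10.

10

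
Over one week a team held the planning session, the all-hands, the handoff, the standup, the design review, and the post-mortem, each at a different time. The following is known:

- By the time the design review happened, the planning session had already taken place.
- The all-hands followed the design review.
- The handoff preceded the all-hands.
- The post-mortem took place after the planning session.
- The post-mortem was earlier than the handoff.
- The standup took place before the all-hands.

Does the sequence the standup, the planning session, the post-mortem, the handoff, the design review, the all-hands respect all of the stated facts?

yes

Check each stated constraint against the proposed order — e.g. the planning session is ahead of the design review; the standup is ahead of the all-hands. Every pair is in the required order; nothing is violated.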